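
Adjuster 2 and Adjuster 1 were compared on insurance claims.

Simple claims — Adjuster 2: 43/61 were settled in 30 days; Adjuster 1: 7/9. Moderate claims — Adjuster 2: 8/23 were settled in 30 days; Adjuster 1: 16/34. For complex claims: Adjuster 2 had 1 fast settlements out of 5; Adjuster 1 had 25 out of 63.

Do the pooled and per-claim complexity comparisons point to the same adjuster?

Simple: Adjuster 2 43/61 = 70.5%, Adjuster 1 7/9 = 77.8% → Adjuster 1
Moderate: Adjuster 2 8/23 = 34.8%, Adjuster 1 16/34 = 47.1% → Adjuster 1
Complex: Adjuster 2 1/5 = 20.0%, Adjuster 1 25/63 = 39.7% → Adjuster 1
Overall: Adjuster 2 52/89 = 58.4%, Adjuster 1 48/106 = 45.3% → Adjuster 2
Adjuster 1 wins each claim group but Adjuster 2 wins overall — the comparison reverses. Adjuster 1's claims skew toward complex, which has a lower base rate.

No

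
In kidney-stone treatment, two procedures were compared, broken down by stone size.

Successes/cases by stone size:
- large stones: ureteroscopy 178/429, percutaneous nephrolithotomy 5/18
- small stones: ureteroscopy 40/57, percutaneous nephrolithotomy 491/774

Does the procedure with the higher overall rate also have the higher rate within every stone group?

Large stones: ureteroscopy 178/429 = 41.5%, percutaneous nephrolithotomy 5/18 = 27.8% → ureteroscopy
Small stones: ureteroscopy 40/57 = 70.2%, percutaneous nephrolithotomy 491/774 = 63.4% → ureteroscopy
Overall: ureteroscopy 218/486 = 44.9%, percutaneous nephrolithotomy 496/792 = 62.6% → percutaneous nephrolithotomy
Ureteroscopy wins each stone group but percutaneous nephrolithotomy wins overall — the comparison reverses. Ureteroscopy's cases skew toward large stones, which has a lower base rate.

No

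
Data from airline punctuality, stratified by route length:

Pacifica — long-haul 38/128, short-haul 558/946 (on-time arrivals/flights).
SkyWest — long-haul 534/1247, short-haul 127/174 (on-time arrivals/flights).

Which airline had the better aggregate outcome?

Pacifica

Long-haul: Pacifica 38/128 = 29.7%, SkyWest 534/1247 = 42.8% → SkyWest
Short-haul: Pacifica 558/946 = 59.0%, SkyWest 127/174 = 73.0% → SkyWest
Overall: Pacifica 596/1074 = 55.5%, SkyWest 661/1421 = 46.5% → Pacifica
(SkyWest wins every route group but Pacifica wins overall — SkyWest's flights skew toward the low-rate long-haul group.)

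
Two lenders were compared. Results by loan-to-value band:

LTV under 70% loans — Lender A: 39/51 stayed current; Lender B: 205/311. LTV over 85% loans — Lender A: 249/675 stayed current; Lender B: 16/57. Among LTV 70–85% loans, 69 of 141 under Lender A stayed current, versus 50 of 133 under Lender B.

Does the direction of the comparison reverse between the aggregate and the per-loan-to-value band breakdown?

LTV under 70%: Lender A 39/51 = 76.5%, Lender B 205/311 = 65.9% → Lender A
LTV over 85%: Lender A 249/675 = 36.9%, Lender B 16/57 = 28.1% → Lender A
LTV 70–85%: Lender A 69/141 = 48.9%, Lender B 50/133 = 37.6% → Lender A
Overall: Lender A 357/867 = 41.2%, Lender B 271/501 = 54.1% → Lender B
Lender A wins each loan-to-value group but Lender B wins overall — the comparison reverses. Lender A's loans skew toward LTV over 85%, which has a lower base rate.

Yes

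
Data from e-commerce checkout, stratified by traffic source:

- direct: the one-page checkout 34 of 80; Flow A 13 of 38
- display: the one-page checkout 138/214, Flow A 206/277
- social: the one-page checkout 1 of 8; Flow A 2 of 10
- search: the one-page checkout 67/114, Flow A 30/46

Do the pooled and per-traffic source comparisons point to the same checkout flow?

No

Direct: the one-page checkout 34/80 = 42.5%, Flow A 13/38 = 34.2% → the one-page checkout
Display: the one-page checkout 138/214 = 64.5%, Flow A 206/277 = 74.4% → Flow A
Social: the one-page checkout 1/8 = 12.5%, Flow A 2/10 = 20.0% → Flow A
Search: the one-page checkout 67/114 = 58.8%, Flow A 30/46 = 65.2% → Flow A
Overall: the one-page checkout 240/416 = 57.7%, Flow A 251/371 = 67.7% → Flow A
Neither sweeps: the one-page checkout wins 1 of 4 groups, Flow A wins 3. Flow A wins overall but not every group — no Simpson reversal.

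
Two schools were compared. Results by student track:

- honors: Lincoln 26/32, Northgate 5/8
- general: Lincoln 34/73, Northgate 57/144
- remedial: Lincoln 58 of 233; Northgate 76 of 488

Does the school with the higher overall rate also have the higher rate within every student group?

Yes

Honors: Lincoln 26/32 = 81.2%, Northgate 5/8 = 62.5% → Lincoln
General: Lincoln 34/73 = 46.6%, Northgate 57/144 = 39.6% → Lincoln
Remedial: Lincoln 58/233 = 24.9%, Northgate 76/488 = 15.6% → Lincoln
Overall: Lincoln 118/338 = 34.9%, Northgate 138/640 = 21.6% → Lincoln
Lincoln wins overall and in every student group — no reversal.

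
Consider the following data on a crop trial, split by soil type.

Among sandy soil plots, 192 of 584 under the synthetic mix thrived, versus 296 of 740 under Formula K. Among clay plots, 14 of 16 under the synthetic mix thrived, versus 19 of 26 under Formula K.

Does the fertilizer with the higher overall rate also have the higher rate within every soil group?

No

Sandy soil: the synthetic mix 192/584 = 32.9%, Formula K 296/740 = 40.0% → Formula K
Clay: the synthetic mix 14/16 = 87.5%, Formula K 19/26 = 73.1% → the synthetic mix
Overall: the synthetic mix 206/600 = 34.3%, Formula K 315/766 = 41.1% → Formula K
Neither sweeps: the synthetic mix wins 1 of 2 groups, Formula K wins 1. Formula K wins overall but not every group — no Simpson reversal.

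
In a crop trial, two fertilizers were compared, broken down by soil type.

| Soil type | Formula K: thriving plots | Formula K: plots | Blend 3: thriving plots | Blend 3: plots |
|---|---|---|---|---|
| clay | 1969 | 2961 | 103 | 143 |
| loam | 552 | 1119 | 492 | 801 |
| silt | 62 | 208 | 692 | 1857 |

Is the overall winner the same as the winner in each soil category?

No

Clay: Formula K 1969/2961 = 66.5%, Blend 3 103/143 = 72.0% → Blend 3
Loam: Formula K 552/1119 = 49.3%, Blend 3 492/801 = 61.4% → Blend 3
Silt: Formula K 62/208 = 29.8%, Blend 3 692/1857 = 37.3% → Blend 3
Overall: Formula K 2583/4288 = 60.2%, Blend 3 1287/2801 = 45.9% → Formula K
Blend 3 wins each soil group but Formula K wins overall — the comparison reverses. Blend 3's plots skew toward silt, which has a lower base rate.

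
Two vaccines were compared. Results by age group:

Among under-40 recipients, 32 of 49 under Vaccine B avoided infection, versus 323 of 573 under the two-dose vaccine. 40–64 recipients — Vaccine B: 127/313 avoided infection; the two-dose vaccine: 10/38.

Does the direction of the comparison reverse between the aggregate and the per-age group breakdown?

Yes

Under-40: Vaccine B 32/49 = 65.3%, the two-dose vaccine 323/573 = 56.4% → Vaccine B
40–64: Vaccine B 127/313 = 40.6%, the two-dose vaccine 10/38 = 26.3% → Vaccine B
Overall: Vaccine B 159/362 = 43.9%, the two-dose vaccine 333/611 = 54.5% → the two-dose vaccine
Vaccine B wins each age group but the two-dose vaccine wins overall — the comparison reverses. Vaccine B's recipients skew toward 40–64, which has a lower base rate.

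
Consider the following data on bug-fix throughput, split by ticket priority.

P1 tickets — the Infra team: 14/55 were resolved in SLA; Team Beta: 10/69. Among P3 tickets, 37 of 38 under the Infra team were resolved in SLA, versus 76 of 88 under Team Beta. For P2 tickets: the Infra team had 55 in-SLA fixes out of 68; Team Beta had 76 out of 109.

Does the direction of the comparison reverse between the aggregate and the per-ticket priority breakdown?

No

P1: the Infra team 14/55 = 25.5%, Team Beta 10/69 = 14.5% → the Infra team
P3: the Infra team 37/38 = 97.4%, Team Beta 76/88 = 86.4% → the Infra team
P2: the Infra team 55/68 = 80.9%, Team Beta 76/109 = 69.7% → the Infra team
Overall: the Infra team 106/161 = 65.8%, Team Beta 162/266 = 60.9% → the Infra team
The Infra team wins overall and in every ticket group — no reversal.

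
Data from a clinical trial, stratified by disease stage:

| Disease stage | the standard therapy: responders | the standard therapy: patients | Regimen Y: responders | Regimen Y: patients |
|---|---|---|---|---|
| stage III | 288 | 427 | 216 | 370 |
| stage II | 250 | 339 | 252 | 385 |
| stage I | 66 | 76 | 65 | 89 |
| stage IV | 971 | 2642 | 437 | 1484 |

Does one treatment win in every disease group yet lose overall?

No

Stage III: the standard therapy 288/427 = 67.4%, Regimen Y 216/370 = 58.4% → the standard therapy
Stage II: the standard therapy 250/339 = 73.7%, Regimen Y 252/385 = 65.5% → the standard therapy
Stage I: the standard therapy 66/76 = 86.8%, Regimen Y 65/89 = 73.0% → the standard therapy
Stage IV: the standard therapy 971/2642 = 36.8%, Regimen Y 437/1484 = 29.4% → the standard therapy
Overall: the standard therapy 1575/3484 = 45.2%, Regimen Y 970/2328 = 41.7% → the standard therapy
The standard therapy wins overall and in every disease group — no reversal.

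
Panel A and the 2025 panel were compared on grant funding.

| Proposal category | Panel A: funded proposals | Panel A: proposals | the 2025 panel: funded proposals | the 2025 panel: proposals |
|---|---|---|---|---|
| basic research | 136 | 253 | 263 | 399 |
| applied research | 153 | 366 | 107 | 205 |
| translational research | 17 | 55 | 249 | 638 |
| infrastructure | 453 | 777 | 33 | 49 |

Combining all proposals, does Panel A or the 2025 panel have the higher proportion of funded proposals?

Panel A

Basic research: Panel A 136/253 = 53.8%, the 2025 panel 263/399 = 65.9% → the 2025 panel
Applied research: Panel A 153/366 = 41.8%, the 2025 panel 107/205 = 52.2% → the 2025 panel
Translational research: Panel A 17/55 = 30.9%, the 2025 panel 249/638 = 39.0% → the 2025 panel
Infrastructure: Panel A 453/777 = 58.3%, the 2025 panel 33/49 = 67.3% → the 2025 panel
Overall: Panel A 759/1451 = 52.3%, the 2025 panel 652/1291 = 50.5% → Panel A
(The 2025 panel wins every proposal group but Panel A wins overall — the 2025 panel's proposals skew toward the low-rate translational research group.)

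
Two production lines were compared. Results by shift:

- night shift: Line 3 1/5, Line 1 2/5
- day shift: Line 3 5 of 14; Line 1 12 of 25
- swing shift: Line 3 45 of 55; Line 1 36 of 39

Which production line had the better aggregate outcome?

Night shift: Line 3 1/5 = 20.0%, Line 1 2/5 = 40.0% → Line 1
Day shift: Line 3 5/14 = 35.7%, Line 1 12/25 = 48.0% → Line 1
Swing shift: Line 3 45/55 = 81.8%, Line 1 36/39 = 92.3% → Line 1
Overall: Line 3 51/74 = 68.9%, Line 1 50/69 = 72.5% → Line 1

Line 1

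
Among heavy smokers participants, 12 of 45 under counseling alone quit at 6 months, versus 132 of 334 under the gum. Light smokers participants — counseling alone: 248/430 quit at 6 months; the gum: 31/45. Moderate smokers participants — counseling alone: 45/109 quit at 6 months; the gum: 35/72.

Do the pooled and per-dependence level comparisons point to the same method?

No

Heavy smokers: counseling alone 12/45 = 26.7%, the gum 132/334 = 39.5% → the gum
Light smokers: counseling alone 248/430 = 57.7%, the gum 31/45 = 68.9% → the gum
Moderate smokers: counseling alone 45/109 = 41.3%, the gum 35/72 = 48.6% → the gum
Overall: counseling alone 305/584 = 52.2%, the gum 198/451 = 43.9% → counseling alone
The gum wins each dependence group but counseling alone wins overall — the comparison reverses. The gum's participants skew toward heavy smokers, which has a lower base rate.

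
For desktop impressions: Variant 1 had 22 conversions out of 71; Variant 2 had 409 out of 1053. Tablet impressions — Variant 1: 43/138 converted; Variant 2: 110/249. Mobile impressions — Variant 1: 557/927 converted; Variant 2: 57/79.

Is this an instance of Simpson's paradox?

Desktop: Variant 1 22/71 = 31.0%, Variant 2 409/1053 = 38.8% → Variant 2
Tablet: Variant 1 43/138 = 31.2%, Variant 2 110/249 = 44.2% → Variant 2
Mobile: Variant 1 557/927 = 60.1%, Variant 2 57/79 = 72.2% → Variant 2
Overall: Variant 1 622/1136 = 54.8%, Variant 2 576/1381 = 41.7% → Variant 1
Variant 2 wins each device group but Variant 1 wins overall — the comparison reverses. Variant 2's impressions skew toward desktop, which has a lower base rate.

Yes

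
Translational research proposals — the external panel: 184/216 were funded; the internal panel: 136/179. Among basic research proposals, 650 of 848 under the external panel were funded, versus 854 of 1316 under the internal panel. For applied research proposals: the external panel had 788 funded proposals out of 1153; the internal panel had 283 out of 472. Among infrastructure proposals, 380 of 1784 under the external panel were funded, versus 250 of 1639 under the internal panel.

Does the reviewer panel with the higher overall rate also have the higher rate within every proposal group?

Yes

Translational research: the external panel 184/216 = 85.2%, the internal panel 136/179 = 76.0% → the external panel
Basic research: the external panel 650/848 = 76.7%, the internal panel 854/1316 = 64.9% → the external panel
Applied research: the external panel 788/1153 = 68.3%, the internal panel 283/472 = 60.0% → the external panel
Infrastructure: the external panel 380/1784 = 21.3%, the internal panel 250/1639 = 15.3% → the external panel
Overall: the external panel 2002/4001 = 50.0%, the internal panel 1523/3606 = 42.2% → the external panel
The external panel wins overall and in every proposal group — no reversal.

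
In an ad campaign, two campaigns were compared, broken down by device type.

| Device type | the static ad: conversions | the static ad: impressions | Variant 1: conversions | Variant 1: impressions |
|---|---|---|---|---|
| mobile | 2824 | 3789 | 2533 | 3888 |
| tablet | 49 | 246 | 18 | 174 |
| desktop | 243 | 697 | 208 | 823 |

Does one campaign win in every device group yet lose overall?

No

Mobile: the static ad 2824/3789 = 74.5%, Variant 1 2533/3888 = 65.1% → the static ad
Tablet: the static ad 49/246 = 19.9%, Variant 1 18/174 = 10.3% → the static ad
Desktop: the static ad 243/697 = 34.9%, Variant 1 208/823 = 25.3% → the static ad
Overall: the static ad 3116/4732 = 65.8%, Variant 1 2759/4885 = 56.5% → the static ad
The static ad wins overall and in every device group — no reversal.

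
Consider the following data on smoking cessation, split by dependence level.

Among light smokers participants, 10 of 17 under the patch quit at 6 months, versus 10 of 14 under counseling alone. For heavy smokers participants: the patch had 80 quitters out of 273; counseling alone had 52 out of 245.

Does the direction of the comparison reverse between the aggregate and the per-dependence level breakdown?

Light smokers: the patch 10/17 = 58.8%, counseling alone 10/14 = 71.4% → counseling alone
Heavy smokers: the patch 80/273 = 29.3%, counseling alone 52/245 = 21.2% → the patch
Overall: the patch 90/290 = 31.0%, counseling alone 62/259 = 23.9% → the patch
Neither sweeps: the patch wins 1 of 2 groups, counseling alone wins 1. The patch wins overall but not every group — no Simpson reversal.

No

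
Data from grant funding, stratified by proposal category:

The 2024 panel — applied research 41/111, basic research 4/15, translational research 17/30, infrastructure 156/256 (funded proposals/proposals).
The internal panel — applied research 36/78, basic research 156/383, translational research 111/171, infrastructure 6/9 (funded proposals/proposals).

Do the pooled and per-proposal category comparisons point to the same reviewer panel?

No

Applied research: the 2024 panel 41/111 = 36.9%, the internal panel 36/78 = 46.2% → the internal panel
Basic research: the 2024 panel 4/15 = 26.7%, the internal panel 156/383 = 40.7% → the internal panel
Translational research: the 2024 panel 17/30 = 56.7%, the internal panel 111/171 = 64.9% → the internal panel
Infrastructure: the 2024 panel 156/256 = 60.9%, the internal panel 6/9 = 66.7% → the internal panel
Overall: the 2024 panel 218/412 = 52.9%, the internal panel 309/641 = 48.2% → the 2024 panel
The internal panel wins each proposal group but the 2024 panel wins overall — the comparison reverses. The internal panel's proposals skew toward basic research, which has a lower base rate.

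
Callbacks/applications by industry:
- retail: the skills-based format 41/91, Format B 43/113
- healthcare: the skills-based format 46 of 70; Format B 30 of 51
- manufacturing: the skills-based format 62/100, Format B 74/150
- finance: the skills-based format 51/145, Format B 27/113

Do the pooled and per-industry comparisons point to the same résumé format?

Retail: the skills-based format 41/91 = 45.1%, Format B 43/113 = 38.1% → the skills-based format
Healthcare: the skills-based format 46/70 = 65.7%, Format B 30/51 = 58.8% → the skills-based format
Manufacturing: the skills-based format 62/100 = 62.0%, Format B 74/150 = 49.3% → the skills-based format
Finance: the skills-based format 51/145 = 35.2%, Format B 27/113 = 23.9% → the skills-based format
Overall: the skills-based format 200/406 = 49.3%, Format B 174/427 = 40.7% → the skills-based format
The skills-based format wins overall and in every industry group — no reversal.

Yes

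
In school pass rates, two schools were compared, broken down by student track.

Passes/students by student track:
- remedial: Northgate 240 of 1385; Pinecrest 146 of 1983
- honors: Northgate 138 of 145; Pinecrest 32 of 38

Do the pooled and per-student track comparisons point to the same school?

Yes

Remedial: Northgate 240/1385 = 17.3%, Pinecrest 146/1983 = 7.4% → Northgate
Honors: Northgate 138/145 = 95.2%, Pinecrest 32/38 = 84.2% → Northgate
Overall: Northgate 378/1530 = 24.7%, Pinecrest 178/2021 = 8.8% → Northgate
Northgate wins overall and in every student group — no reversal.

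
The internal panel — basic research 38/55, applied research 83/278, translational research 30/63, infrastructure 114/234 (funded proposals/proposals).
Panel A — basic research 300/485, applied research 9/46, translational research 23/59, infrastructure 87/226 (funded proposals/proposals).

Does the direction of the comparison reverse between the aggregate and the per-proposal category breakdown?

Yes

Basic research: the internal panel 38/55 = 69.1%, Panel A 300/485 = 61.9% → the internal panel
Applied research: the internal panel 83/278 = 29.9%, Panel A 9/46 = 19.6% → the internal panel
Translational research: the internal panel 30/63 = 47.6%, Panel A 23/59 = 39.0% → the internal panel
Infrastructure: the internal panel 114/234 = 48.7%, Panel A 87/226 = 38.5% → the internal panel
Overall: the internal panel 265/630 = 42.1%, Panel A 419/816 = 51.3% → Panel A
The internal panel wins each proposal group but Panel A wins overall — the comparison reverses. The internal panel's proposals skew toward applied research, which has a lower base rate.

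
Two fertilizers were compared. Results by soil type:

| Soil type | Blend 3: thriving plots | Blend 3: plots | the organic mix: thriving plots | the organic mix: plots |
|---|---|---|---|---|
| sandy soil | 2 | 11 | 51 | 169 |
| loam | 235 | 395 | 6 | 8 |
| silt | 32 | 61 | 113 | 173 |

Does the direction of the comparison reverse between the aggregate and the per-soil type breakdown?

Sandy soil: Blend 3 2/11 = 18.2%, the organic mix 51/169 = 30.2% → the organic mix
Loam: Blend 3 235/395 = 59.5%, the organic mix 6/8 = 75.0% → the organic mix
Silt: Blend 3 32/61 = 52.5%, the organic mix 113/173 = 65.3% → the organic mix
Overall: Blend 3 269/467 = 57.6%, the organic mix 170/350 = 48.6% → Blend 3
The organic mix wins each soil group but Blend 3 wins overall — the comparison reverses. The organic mix's plots skew toward sandy soil, which has a lower base rate.

Yes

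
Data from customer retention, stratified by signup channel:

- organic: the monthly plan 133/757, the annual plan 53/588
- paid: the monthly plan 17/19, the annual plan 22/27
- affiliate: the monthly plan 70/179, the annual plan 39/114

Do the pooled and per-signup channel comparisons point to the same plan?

Yes

Organic: the monthly plan 133/757 = 17.6%, the annual plan 53/588 = 9.0% → the monthly plan
Paid: the monthly plan 17/19 = 89.5%, the annual plan 22/27 = 81.5% → the monthly plan
Affiliate: the monthly plan 70/179 = 39.1%, the annual plan 39/114 = 34.2% → the monthly plan
Overall: the monthly plan 220/955 = 23.0%, the annual plan 114/729 = 15.6% → the monthly plan
The monthly plan wins overall and in every signup group — no reversal.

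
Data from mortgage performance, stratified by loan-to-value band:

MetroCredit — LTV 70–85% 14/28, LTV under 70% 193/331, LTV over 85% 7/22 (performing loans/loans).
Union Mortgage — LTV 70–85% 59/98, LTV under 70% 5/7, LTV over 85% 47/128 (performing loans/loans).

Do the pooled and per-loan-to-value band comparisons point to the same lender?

LTV 70–85%: MetroCredit 14/28 = 50.0%, Union Mortgage 59/98 = 60.2% → Union Mortgage
LTV under 70%: MetroCredit 193/331 = 58.3%, Union Mortgage 5/7 = 71.4% → Union Mortgage
LTV over 85%: MetroCredit 7/22 = 31.8%, Union Mortgage 47/128 = 36.7% → Union Mortgage
Overall: MetroCredit 214/381 = 56.2%, Union Mortgage 111/233 = 47.6% → MetroCredit
Union Mortgage wins each loan-to-value group but MetroCredit wins overall — the comparison reverses. Union Mortgage's loans skew toward LTV over 85%, which has a lower base rate.

No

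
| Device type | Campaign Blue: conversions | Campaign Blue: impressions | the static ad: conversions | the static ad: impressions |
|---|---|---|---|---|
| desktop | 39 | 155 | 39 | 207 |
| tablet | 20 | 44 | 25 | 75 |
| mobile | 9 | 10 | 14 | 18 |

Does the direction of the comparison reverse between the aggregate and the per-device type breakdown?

No

Desktop: Campaign Blue 39/155 = 25.2%, the static ad 39/207 = 18.8% → Campaign Blue
Tablet: Campaign Blue 20/44 = 45.5%, the static ad 25/75 = 33.3% → Campaign Blue
Mobile: Campaign Blue 9/10 = 90.0%, the static ad 14/18 = 77.8% → Campaign Blue
Overall: Campaign Blue 68/209 = 32.5%, the static ad 78/300 = 26.0% → Campaign Blue
Campaign Blue wins overall and in every device group — no reversal.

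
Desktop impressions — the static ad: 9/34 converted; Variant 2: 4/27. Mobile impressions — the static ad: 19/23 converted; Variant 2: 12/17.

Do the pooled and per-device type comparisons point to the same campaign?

Yes

Desktop: the static ad 9/34 = 26.5%, Variant 2 4/27 = 14.8% → the static ad
Mobile: the static ad 19/23 = 82.6%, Variant 2 12/17 = 70.6% → the static ad
Overall: the static ad 28/57 = 49.1%, Variant 2 16/44 = 36.4% → the static ad
The static ad wins overall and in every device group — no reversal.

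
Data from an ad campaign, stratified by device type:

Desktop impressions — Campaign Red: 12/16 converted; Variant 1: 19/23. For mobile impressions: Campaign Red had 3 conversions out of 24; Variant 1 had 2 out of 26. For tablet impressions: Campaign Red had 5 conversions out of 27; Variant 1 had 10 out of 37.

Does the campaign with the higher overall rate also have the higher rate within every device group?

No

Desktop: Campaign Red 12/16 = 75.0%, Variant 1 19/23 = 82.6% → Variant 1
Mobile: Campaign Red 3/24 = 12.5%, Variant 1 2/26 = 7.7% → Campaign Red
Tablet: Campaign Red 5/27 = 18.5%, Variant 1 10/37 = 27.0% → Variant 1
Overall: Campaign Red 20/67 = 29.9%, Variant 1 31/86 = 36.0% → Variant 1
Neither sweeps: Campaign Red wins 1 of 3 groups, Variant 1 wins 2. Variant 1 wins overall but not every group — no Simpson reversal.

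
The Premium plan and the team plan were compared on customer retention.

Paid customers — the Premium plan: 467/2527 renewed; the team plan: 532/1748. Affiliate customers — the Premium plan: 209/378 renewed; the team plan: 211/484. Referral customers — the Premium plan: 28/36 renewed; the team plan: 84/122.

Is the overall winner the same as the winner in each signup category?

No

Paid: the Premium plan 467/2527 = 18.5%, the team plan 532/1748 = 30.4% → the team plan
Affiliate: the Premium plan 209/378 = 55.3%, the team plan 211/484 = 43.6% → the Premium plan
Referral: the Premium plan 28/36 = 77.8%, the team plan 84/122 = 68.9% → the Premium plan
Overall: the Premium plan 704/2941 = 23.9%, the team plan 827/2354 = 35.1% → the team plan
Neither sweeps: the Premium plan wins 2 of 3 groups, the team plan wins 1. The team plan wins overall but not every group — no Simpson reversal.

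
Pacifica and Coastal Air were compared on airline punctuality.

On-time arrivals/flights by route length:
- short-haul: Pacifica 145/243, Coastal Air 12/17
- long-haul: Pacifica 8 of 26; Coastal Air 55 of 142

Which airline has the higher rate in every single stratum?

Short-haul: Pacifica 145/243 = 59.7%, Coastal Air 12/17 = 70.6% → Coastal Air
Long-haul: Pacifica 8/26 = 30.8%, Coastal Air 55/142 = 38.7% → Coastal Air
Coastal Air has the higher rate in both groups.

Coastal Air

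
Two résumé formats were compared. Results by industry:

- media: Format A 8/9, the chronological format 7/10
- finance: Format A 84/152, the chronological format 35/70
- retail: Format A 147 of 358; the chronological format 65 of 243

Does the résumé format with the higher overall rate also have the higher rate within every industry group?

Yes

Media: Format A 8/9 = 88.9%, the chronological format 7/10 = 70.0% → Format A
Finance: Format A 84/152 = 55.3%, the chronological format 35/70 = 50.0% → Format A
Retail: Format A 147/358 = 41.1%, the chronological format 65/243 = 26.7% → Format A
Overall: Format A 239/519 = 46.1%, the chronological format 107/323 = 33.1% → Format A
Format A wins overall and in every industry group — no reversal.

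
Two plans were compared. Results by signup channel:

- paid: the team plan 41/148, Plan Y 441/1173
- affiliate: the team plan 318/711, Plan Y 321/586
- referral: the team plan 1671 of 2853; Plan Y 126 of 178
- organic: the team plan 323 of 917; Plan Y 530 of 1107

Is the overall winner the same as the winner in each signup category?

Paid: the team plan 41/148 = 27.7%, Plan Y 441/1173 = 37.6% → Plan Y
Affiliate: the team plan 318/711 = 44.7%, Plan Y 321/586 = 54.8% → Plan Y
Referral: the team plan 1671/2853 = 58.6%, Plan Y 126/178 = 70.8% → Plan Y
Organic: the team plan 323/917 = 35.2%, Plan Y 530/1107 = 47.9% → Plan Y
Overall: the team plan 2353/4629 = 50.8%, Plan Y 1418/3044 = 46.6% → the team plan
Plan Y wins each signup group but the team plan wins overall — the comparison reverses. Plan Y's customers skew toward paid, which has a lower base rate.

No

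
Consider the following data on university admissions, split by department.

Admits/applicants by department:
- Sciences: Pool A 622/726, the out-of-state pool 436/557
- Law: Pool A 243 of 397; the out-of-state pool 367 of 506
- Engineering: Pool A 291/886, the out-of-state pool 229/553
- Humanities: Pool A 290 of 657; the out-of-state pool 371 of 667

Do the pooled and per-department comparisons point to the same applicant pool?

No

Sciences: Pool A 622/726 = 85.7%, the out-of-state pool 436/557 = 78.3% → Pool A
Law: Pool A 243/397 = 61.2%, the out-of-state pool 367/506 = 72.5% → the out-of-state pool
Engineering: Pool A 291/886 = 32.8%, the out-of-state pool 229/553 = 41.4% → the out-of-state pool
Humanities: Pool A 290/657 = 44.1%, the out-of-state pool 371/667 = 55.6% → the out-of-state pool
Overall: Pool A 1446/2666 = 54.2%, the out-of-state pool 1403/2283 = 61.5% → the out-of-state pool
Neither sweeps: Pool A wins 1 of 4 groups, the out-of-state pool wins 3. The out-of-state pool wins overall but not every group — no Simpson reversal.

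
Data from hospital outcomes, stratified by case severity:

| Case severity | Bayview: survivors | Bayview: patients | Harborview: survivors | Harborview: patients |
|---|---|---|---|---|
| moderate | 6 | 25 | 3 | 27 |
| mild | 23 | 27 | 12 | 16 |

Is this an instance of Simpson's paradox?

No

Moderate: Bayview 6/25 = 24.0%, Harborview 3/27 = 11.1% → Bayview
Mild: Bayview 23/27 = 85.2%, Harborview 12/16 = 75.0% → Bayview
Overall: Bayview 29/52 = 55.8%, Harborview 15/43 = 34.9% → Bayview
Bayview wins overall and in every case group — no reversal.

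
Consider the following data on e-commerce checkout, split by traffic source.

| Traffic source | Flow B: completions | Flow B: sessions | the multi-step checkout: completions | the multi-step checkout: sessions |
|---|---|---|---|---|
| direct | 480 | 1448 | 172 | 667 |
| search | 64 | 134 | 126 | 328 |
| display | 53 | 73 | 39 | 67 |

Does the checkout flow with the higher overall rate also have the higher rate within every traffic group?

Yes

Direct: Flow B 480/1448 = 33.1%, the multi-step checkout 172/667 = 25.8% → Flow B
Search: Flow B 64/134 = 47.8%, the multi-step checkout 126/328 = 38.4% → Flow B
Display: Flow B 53/73 = 72.6%, the multi-step checkout 39/67 = 58.2% → Flow B
Overall: Flow B 597/1655 = 36.1%, the multi-step checkout 337/1062 = 31.7% → Flow B
Flow B wins overall and in every traffic group — no reversal.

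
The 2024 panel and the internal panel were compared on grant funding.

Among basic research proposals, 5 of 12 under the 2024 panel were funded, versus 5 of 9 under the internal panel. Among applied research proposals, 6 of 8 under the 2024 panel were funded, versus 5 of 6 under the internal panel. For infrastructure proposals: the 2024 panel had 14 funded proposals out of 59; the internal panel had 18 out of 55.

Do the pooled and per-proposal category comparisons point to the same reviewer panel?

Basic research: the 2024 panel 5/12 = 41.7%, the internal panel 5/9 = 55.6% → the internal panel
Applied research: the 2024 panel 6/8 = 75.0%, the internal panel 5/6 = 83.3% → the internal panel
Infrastructure: the 2024 panel 14/59 = 23.7%, the internal panel 18/55 = 32.7% → the internal panel
Overall: the 2024 panel 25/79 = 31.6%, the internal panel 28/70 = 40.0% → the internal panel
The internal panel wins overall and in every proposal group — no reversal.

Yes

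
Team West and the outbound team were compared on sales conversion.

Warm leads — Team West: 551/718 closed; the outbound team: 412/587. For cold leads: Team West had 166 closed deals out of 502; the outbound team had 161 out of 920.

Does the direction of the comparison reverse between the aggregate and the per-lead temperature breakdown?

Warm: Team West 551/718 = 76.7%, the outbound team 412/587 = 70.2% → Team West
Cold: Team West 166/502 = 33.1%, the outbound team 161/920 = 17.5% → Team West
Overall: Team West 717/1220 = 58.8%, the outbound team 573/1507 = 38.0% → Team West
Team West wins overall and in every lead group — no reversal.

No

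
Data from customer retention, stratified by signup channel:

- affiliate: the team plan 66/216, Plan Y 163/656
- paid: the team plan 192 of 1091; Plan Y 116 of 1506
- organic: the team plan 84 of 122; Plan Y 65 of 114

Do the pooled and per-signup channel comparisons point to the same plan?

Affiliate: the team plan 66/216 = 30.6%, Plan Y 163/656 = 24.8% → the team plan
Paid: the team plan 192/1091 = 17.6%, Plan Y 116/1506 = 7.7% → the team plan
Organic: the team plan 84/122 = 68.9%, Plan Y 65/114 = 57.0% → the team plan
Overall: the team plan 342/1429 = 23.9%, Plan Y 344/2276 = 15.1% → the team plan
The team plan wins overall and in every signup group — no reversal.

Yes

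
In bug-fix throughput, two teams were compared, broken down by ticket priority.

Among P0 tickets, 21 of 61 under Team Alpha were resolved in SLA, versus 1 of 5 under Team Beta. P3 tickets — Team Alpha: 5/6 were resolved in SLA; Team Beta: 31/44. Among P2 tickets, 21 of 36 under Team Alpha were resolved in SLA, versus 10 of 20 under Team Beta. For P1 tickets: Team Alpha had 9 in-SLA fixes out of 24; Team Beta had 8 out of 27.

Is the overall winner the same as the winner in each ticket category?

No

P0: Team Alpha 21/61 = 34.4%, Team Beta 1/5 = 20.0% → Team Alpha
P3: Team Alpha 5/6 = 83.3%, Team Beta 31/44 = 70.5% → Team Alpha
P2: Team Alpha 21/36 = 58.3%, Team Beta 10/20 = 50.0% → Team Alpha
P1: Team Alpha 9/24 = 37.5%, Team Beta 8/27 = 29.6% → Team Alpha
Overall: Team Alpha 56/127 = 44.1%, Team Beta 50/96 = 52.1% → Team Beta
Team Alpha wins each ticket group but Team Beta wins overall — the comparison reverses. Team Alpha's tickets skew toward P0, which has a lower base rate.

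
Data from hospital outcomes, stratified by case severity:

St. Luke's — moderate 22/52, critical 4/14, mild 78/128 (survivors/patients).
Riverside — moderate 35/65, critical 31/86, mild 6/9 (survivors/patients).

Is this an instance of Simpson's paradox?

Moderate: St. Luke's 22/52 = 42.3%, Riverside 35/65 = 53.8% → Riverside
Critical: St. Luke's 4/14 = 28.6%, Riverside 31/86 = 36.0% → Riverside
Mild: St. Luke's 78/128 = 60.9%, Riverside 6/9 = 66.7% → Riverside
Overall: St. Luke's 104/194 = 53.6%, Riverside 72/160 = 45.0% → St. Luke's
Riverside wins each case group but St. Luke's wins overall — the comparison reverses. Riverside's patients skew toward critical, which has a lower base rate.

Yes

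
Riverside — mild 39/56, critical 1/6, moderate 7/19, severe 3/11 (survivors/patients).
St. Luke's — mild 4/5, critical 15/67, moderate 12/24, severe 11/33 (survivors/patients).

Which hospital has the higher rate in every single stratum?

St. Luke's

Mild: Riverside 39/56 = 69.6%, St. Luke's 4/5 = 80.0% → St. Luke's
Critical: Riverside 1/6 = 16.7%, St. Luke's 15/67 = 22.4% → St. Luke's
Moderate: Riverside 7/19 = 36.8%, St. Luke's 12/24 = 50.0% → St. Luke's
Severe: Riverside 3/11 = 27.3%, St. Luke's 11/33 = 33.3% → St. Luke's
St. Luke's has the higher rate in all 4 groups.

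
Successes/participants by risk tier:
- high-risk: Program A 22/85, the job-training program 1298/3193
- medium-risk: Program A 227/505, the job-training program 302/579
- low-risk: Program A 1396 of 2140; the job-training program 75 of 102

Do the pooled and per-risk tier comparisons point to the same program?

High-risk: Program A 22/85 = 25.9%, the job-training program 1298/3193 = 40.7% → the job-training program
Medium-risk: Program A 227/505 = 45.0%, the job-training program 302/579 = 52.2% → the job-training program
Low-risk: Program A 1396/2140 = 65.2%, the job-training program 75/102 = 73.5% → the job-training program
Overall: Program A 1645/2730 = 60.3%, the job-training program 1675/3874 = 43.2% → Program A
The job-training program wins each risk group but Program A wins overall — the comparison reverses. The job-training program's participants skew toward high-risk, which has a lower base rate.

No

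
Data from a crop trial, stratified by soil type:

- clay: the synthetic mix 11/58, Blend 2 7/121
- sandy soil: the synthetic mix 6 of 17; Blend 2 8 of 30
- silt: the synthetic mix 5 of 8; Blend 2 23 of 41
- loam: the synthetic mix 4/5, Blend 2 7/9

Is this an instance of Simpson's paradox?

Clay: the synthetic mix 11/58 = 19.0%, Blend 2 7/121 = 5.8% → the synthetic mix
Sandy soil: the synthetic mix 6/17 = 35.3%, Blend 2 8/30 = 26.7% → the synthetic mix
Silt: the synthetic mix 5/8 = 62.5%, Blend 2 23/41 = 56.1% → the synthetic mix
Loam: the synthetic mix 4/5 = 80.0%, Blend 2 7/9 = 77.8% → the synthetic mix
Overall: the synthetic mix 26/88 = 29.5%, Blend 2 45/201 = 22.4% → the synthetic mix
The synthetic mix wins overall and in every soil group — no reversal.

No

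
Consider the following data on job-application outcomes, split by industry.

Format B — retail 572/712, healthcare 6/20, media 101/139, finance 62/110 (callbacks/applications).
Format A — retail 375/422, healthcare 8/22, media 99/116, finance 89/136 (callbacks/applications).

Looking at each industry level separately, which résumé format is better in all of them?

Format A

Retail: Format B 572/712 = 80.3%, Format A 375/422 = 88.9% → Format A
Healthcare: Format B 6/20 = 30.0%, Format A 8/22 = 36.4% → Format A
Media: Format B 101/139 = 72.7%, Format A 99/116 = 85.3% → Format A
Finance: Format B 62/110 = 56.4%, Format A 89/136 = 65.4% → Format A
Format A has the higher rate in all 4 groups.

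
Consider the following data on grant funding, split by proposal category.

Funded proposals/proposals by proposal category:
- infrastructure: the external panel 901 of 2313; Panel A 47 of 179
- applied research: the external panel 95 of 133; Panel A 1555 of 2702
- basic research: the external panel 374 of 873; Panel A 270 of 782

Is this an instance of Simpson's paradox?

Yes

Infrastructure: the external panel 901/2313 = 39.0%, Panel A 47/179 = 26.3% → the external panel
Applied research: the external panel 95/133 = 71.4%, Panel A 1555/2702 = 57.5% → the external panel
Basic research: the external panel 374/873 = 42.8%, Panel A 270/782 = 34.5% → the external panel
Overall: the external panel 1370/3319 = 41.3%, Panel A 1872/3663 = 51.1% → Panel A
The external panel wins each proposal group but Panel A wins overall — the comparison reverses. The external panel's proposals skew toward infrastructure, which has a lower base rate.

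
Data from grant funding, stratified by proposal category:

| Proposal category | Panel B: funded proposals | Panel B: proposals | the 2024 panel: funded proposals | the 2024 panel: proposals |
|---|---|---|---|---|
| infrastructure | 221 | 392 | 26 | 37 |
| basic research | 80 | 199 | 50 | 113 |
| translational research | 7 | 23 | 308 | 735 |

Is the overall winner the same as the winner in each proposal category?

No

Infrastructure: Panel B 221/392 = 56.4%, the 2024 panel 26/37 = 70.3% → the 2024 panel
Basic research: Panel B 80/199 = 40.2%, the 2024 panel 50/113 = 44.2% → the 2024 panel
Translational research: Panel B 7/23 = 30.4%, the 2024 panel 308/735 = 41.9% → the 2024 panel
Overall: Panel B 308/614 = 50.2%, the 2024 panel 384/885 = 43.4% → Panel B
The 2024 panel wins each proposal group but Panel B wins overall — the comparison reverses. The 2024 panel's proposals skew toward translational research, which has a lower base rate.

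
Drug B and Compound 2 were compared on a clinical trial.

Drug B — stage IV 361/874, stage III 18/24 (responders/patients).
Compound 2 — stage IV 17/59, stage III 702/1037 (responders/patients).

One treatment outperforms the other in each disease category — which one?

Drug B

Stage IV: Drug B 361/874 = 41.3%, Compound 2 17/59 = 28.8% → Drug B
Stage III: Drug B 18/24 = 75.0%, Compound 2 702/1037 = 67.7% → Drug B
Drug B has the higher rate in both groups.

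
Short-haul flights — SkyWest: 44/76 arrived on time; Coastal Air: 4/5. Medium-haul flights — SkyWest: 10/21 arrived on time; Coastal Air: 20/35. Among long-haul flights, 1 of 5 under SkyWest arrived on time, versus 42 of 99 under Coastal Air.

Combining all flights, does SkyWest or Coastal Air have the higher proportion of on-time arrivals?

Short-haul: SkyWest 44/76 = 57.9%, Coastal Air 4/5 = 80.0% → Coastal Air
Medium-haul: SkyWest 10/21 = 47.6%, Coastal Air 20/35 = 57.1% → Coastal Air
Long-haul: SkyWest 1/5 = 20.0%, Coastal Air 42/99 = 42.4% → Coastal Air
Overall: SkyWest 55/102 = 53.9%, Coastal Air 66/139 = 47.5% → SkyWest
(Coastal Air wins every route group but SkyWest wins overall — Coastal Air's flights skew toward the low-rate long-haul group.)

SkyWest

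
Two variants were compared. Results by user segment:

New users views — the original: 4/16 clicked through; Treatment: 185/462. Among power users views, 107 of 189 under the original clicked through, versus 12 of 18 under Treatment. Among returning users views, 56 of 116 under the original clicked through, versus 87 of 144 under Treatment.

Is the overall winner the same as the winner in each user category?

New users: the original 4/16 = 25.0%, Treatment 185/462 = 40.0% → Treatment
Power users: the original 107/189 = 56.6%, Treatment 12/18 = 66.7% → Treatment
Returning users: the original 56/116 = 48.3%, Treatment 87/144 = 60.4% → Treatment
Overall: the original 167/321 = 52.0%, Treatment 284/624 = 45.5% → the original
Treatment wins each user group but the original wins overall — the comparison reverses. Treatment's views skew toward new users, which has a lower base rate.

No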